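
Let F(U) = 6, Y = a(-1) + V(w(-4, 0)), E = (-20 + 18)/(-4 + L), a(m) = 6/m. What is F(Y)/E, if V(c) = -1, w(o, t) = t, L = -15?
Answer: 57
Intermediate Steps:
E = 2/19 (E = (-20 + 18)/(-4 - 15) = -2/(-19) = -2*(-1/19) = 2/19 ≈ 0.10526)
Y = -7 (Y = 6/(-1) - 1 = 6*(-1) - 1 = -6 - 1 = -7)
F(Y)/E = 6/(2/19) = 6*(19/2) = 57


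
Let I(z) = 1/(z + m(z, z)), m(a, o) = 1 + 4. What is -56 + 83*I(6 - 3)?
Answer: -365/8 ≈ -45.625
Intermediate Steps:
m(a, o) = 5
I(z) = 1/(5 + z) (I(z) = 1/(z + 5) = 1/(5 + z))
-56 + 83*I(6 - 3) = -56 + 83/(5 + (6 - 3)) = -56 + 83/(5 + 3) = -56 + 83/8 = -365/8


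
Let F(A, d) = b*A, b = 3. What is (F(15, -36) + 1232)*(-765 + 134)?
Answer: -805787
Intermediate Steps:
F(A, d) = 3*A
(F(15, -36) + 1232)*(-765 + 134) = (3*15 + 1232)*(-765 + 134) = (45 + 1232)*(-631) = 1277*(-631) = -805787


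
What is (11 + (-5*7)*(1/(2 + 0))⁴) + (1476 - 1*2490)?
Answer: -16083/16 ≈ -1005.2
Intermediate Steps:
(11 + (-5*7)*(1/(2 + 0))⁴) + (1476 - 1*2490) = (11 - 35*(1/2)⁴) + (1476 - 2490) = (11 - 35*(½)⁴) - 1014 = (11 - 35*1/16) - 1014 = (11 - 35/16) - 1014 = 141/16 - 1014 = -16083/16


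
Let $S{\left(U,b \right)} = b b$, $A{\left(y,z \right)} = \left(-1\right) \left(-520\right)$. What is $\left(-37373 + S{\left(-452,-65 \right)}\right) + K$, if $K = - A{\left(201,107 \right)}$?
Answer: $-33668$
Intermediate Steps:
$A{\left(y,z \right)} = 520$
$S{\left(U,b \right)} = b^{2}$
$K = -520$ ($K = \left(-1\right) 520 = -520$)
$\left(-37373 + S{\left(-452,-65 \right)}\right) + K = \left(-37373 + \left(-65\right)^{2}\right) - 520 = \left(-37373 + 4225\right) - 520 = -33148 - 520 = -33668$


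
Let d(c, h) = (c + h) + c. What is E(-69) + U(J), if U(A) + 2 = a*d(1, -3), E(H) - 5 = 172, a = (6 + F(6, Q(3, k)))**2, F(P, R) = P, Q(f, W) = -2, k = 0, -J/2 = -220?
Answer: 31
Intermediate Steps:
J = 440 (J = -2*(-220) = 440)
d(c, h) = h + 2*c
a = 144 (a = (6 + 6)**2 = 12**2 = 144)
E(H) = 177 (E(H) = 5 + 172 = 177)
U(A) = -146 (U(A) = -2 + 144*(-3 + 2*1) = -2 + 144*(-3 + 2) = -2 + 144*(-1) = -2 - 144 = -146)
E(-69) + U(J) = 177 - 146 = 31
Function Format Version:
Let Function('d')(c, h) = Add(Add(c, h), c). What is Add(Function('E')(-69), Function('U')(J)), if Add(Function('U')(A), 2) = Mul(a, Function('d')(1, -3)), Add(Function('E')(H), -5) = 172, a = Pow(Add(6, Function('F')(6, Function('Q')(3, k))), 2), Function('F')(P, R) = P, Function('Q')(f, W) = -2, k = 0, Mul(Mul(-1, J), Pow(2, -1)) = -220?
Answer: 31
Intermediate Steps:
J = 440 (J = Mul(-2, -220) = 440)
Function('d')(c, h) = Add(h, Mul(2, c))
a = 144 (a = Pow(Add(6, 6), 2) = Pow(12, 2) = 144)
Function('E')(H) = 177 (Function('E')(H) = Add(5, 172) = 177)
Function('U')(A) = -146 (Function('U')(A) = Add(-2, Mul(144, Add(-3, Mul(2, 1)))) = Add(-2, Mul(144, Add(-3, 2))) = Add(-2, Mul(144, -1)) = Add(-2, -144) = -146)
Add(Function('E')(-69), Function('U')(J)) = Add(177, -146) = 31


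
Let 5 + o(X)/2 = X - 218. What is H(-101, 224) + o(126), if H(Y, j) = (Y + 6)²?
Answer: 8831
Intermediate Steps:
H(Y, j) = (6 + Y)²
o(X) = -446 + 2*X (o(X) = -10 + 2*(X - 218) = -10 + 2*(-218 + X) = -10 + (-436 + 2*X) = -446 + 2*X)
H(-101, 224) + o(126) = (6 - 101)² + (-446 + 2*126) = (-95)² + (-446 + 252) = 9025 - 194 = 8831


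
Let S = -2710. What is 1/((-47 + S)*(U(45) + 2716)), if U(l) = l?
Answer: -1/7612077 ≈ -1.3137e-7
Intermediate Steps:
1/((-47 + S)*(U(45) + 2716)) = 1/((-47 - 2710)*(45 + 2716)) = 1/(-2757*2761) = 1/(-7612077) = -1/7612077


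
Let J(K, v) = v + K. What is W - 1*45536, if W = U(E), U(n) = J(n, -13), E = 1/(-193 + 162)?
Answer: -1412020/31 ≈ -45549.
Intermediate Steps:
E = -1/31 (E = 1/(-31) = -1/31 ≈ -0.032258)
J(K, v) = K + v
U(n) = -13 + n (U(n) = n - 13 = -13 + n)
W = -404/31 (W = -13 - 1/31 = -404/31 ≈ -13.032)
W - 1*45536 = -404/31 - 1*45536 = -404/31 - 45536 = -1412020/31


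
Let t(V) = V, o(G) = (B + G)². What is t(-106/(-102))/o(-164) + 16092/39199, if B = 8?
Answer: 19974438059/48651290064 ≈ 0.41056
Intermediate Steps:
o(G) = (8 + G)²
t(-106/(-102))/o(-164) + 16092/39199 = (-106/(-102))/((8 - 164)²) + 16092/39199 = (-106*(-1/102))/((-156)²) + 16092*(1/39199) = (53/51)/24336 + 16092/39199 = (53/51)*(1/24336) + 16092/39199 = 53/1241136 + 16092/39199 = 19974438059/48651290064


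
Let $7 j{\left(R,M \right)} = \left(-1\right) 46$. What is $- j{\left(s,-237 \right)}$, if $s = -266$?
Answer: $\frac{46}{7} \approx 6.5714$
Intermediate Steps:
$j{\left(R,M \right)} = - \frac{46}{7}$ ($j{\left(R,M \right)} = \frac{\left(-1\right) 46}{7} = \frac{1}{7} \left(-46\right) = - \frac{46}{7}$)
$- j{\left(s,-237 \right)} = \left(-1\right) \left(- \frac{46}{7}\right) = \frac{46}{7}$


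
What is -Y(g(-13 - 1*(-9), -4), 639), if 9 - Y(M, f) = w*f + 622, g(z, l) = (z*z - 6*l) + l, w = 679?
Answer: 434494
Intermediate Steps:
g(z, l) = z² - 5*l (g(z, l) = (z² - 6*l) + l = z² - 5*l)
Y(M, f) = -613 - 679*f (Y(M, f) = 9 - (679*f + 622) = 9 - (622 + 679*f) = 9 + (-622 - 679*f) = -613 - 679*f)
-Y(g(-13 - 1*(-9), -4), 639) = -(-613 - 679*639) = -(-613 - 433881) = -1*(-434494) = 434494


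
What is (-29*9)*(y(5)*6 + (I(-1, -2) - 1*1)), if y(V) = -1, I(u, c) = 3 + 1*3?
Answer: 261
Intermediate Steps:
I(u, c) = 6 (I(u, c) = 3 + 3 = 6)
(-29*9)*(y(5)*6 + (I(-1, -2) - 1*1)) = (-29*9)*(-1*6 + (6 - 1*1)) = -261*(-6 + (6 - 1)) = -261*(-6 + 5) = -261*(-1) = 261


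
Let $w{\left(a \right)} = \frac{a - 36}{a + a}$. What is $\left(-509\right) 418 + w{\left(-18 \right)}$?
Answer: $- \frac{425521}{2} \approx -2.1276 \cdot 10^{5}$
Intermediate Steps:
$w{\left(a \right)} = \frac{-36 + a}{2 a}$
$\left(-509\right) 418 + w{\left(-18 \right)} = \left(-509\right) 418 + \frac{-36 - 18}{2 \left(-18\right)} = -212762 + \frac{1}{2} \left(- \frac{1}{18}\right) \left(-54\right) = -212762 + \frac{3}{2} = - \frac{425521}{2}$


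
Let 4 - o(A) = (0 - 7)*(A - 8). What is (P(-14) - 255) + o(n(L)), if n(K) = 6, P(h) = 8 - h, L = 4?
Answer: -243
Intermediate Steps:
o(A) = -52 + 7*A (o(A) = 4 - (0 - 7)*(A - 8) = 4 - (-7)*(-8 + A) = 4 - (56 - 7*A) = 4 + (-56 + 7*A) = -52 + 7*A)
(P(-14) - 255) + o(n(L)) = ((8 - 1*(-14)) - 255) + (-52 + 7*6) = ((8 + 14) - 255) + (-52 + 42) = (22 - 255) - 10 = -233 - 10 = -243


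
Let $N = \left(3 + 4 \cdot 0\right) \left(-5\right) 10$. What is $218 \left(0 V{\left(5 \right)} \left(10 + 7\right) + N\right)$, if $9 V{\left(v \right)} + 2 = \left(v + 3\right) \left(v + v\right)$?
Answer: $-32700$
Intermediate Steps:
$V{\left(v \right)} = - \frac{2}{9} + \frac{2 v \left(3 + v\right)}{9}$ ($V{\left(v \right)} = - \frac{2}{9} + \frac{\left(v + 3\right) \left(v + v\right)}{9} = - \frac{2}{9} + \frac{\left(3 + v\right) 2 v}{9} = - \frac{2}{9} + \frac{2 v \left(3 + v\right)}{9}$)
$N = -150$ ($N = \left(3 + 0\right) \left(-5\right) 10 = 3 \left(-5\right) 10 = \left(-15\right) 10 = -150$)
$218 \left(0 V{\left(5 \right)} \left(10 + 7\right) + N\right) = 218 \left(0 \left(- \frac{2}{9} + \frac{2}{3} \cdot 5 + \frac{2 \cdot 5^{2}}{9}\right) \left(10 + 7\right) - 150\right) = 218 \left(0 \left(- \frac{2}{9} + \frac{10}{3} + \frac{2}{9} \cdot 25\right) 17 - 150\right) = 218 \left(0 \left(- \frac{2}{9} + \frac{10}{3} + \frac{50}{9}\right) 17 - 150\right) = 218 \left(0 \cdot \frac{26}{3} \cdot 17 - 150\right) = 218 \left(0 \cdot 17 - 150\right) = 218 \left(0 - 150\right) = 218 \left(-150\right) = -32700$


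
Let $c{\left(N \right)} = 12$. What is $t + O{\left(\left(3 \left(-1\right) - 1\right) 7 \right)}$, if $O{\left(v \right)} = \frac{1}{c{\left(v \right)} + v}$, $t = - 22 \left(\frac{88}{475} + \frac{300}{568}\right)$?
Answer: $- \frac{8503021}{539600} \approx -15.758$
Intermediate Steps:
$t = - \frac{529331}{33725}$ ($t = - 22 \left(88 \cdot \frac{1}{475} + 300 \cdot \frac{1}{568}\right) = - 22 \left(\frac{88}{475} + \frac{75}{142}\right) = \left(-22\right) \frac{48121}{67450} = - \frac{529331}{33725} \approx -15.696$)
$O{\left(v \right)} = \frac{1}{12 + v}$
$t + O{\left(\left(3 \left(-1\right) - 1\right) 7 \right)} = - \frac{529331}{33725} + \frac{1}{12 + \left(3 \left(-1\right) - 1\right) 7} = - \frac{529331}{33725} + \frac{1}{12 + \left(-3 - 1\right) 7} = - \frac{529331}{33725} + \frac{1}{12 - 28} = - \frac{529331}{33725} + \frac{1}{-16} = - \frac{529331}{33725} - \frac{1}{16} = - \frac{8503021}{539600}$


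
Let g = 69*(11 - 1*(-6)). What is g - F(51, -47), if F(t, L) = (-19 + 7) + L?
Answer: 1232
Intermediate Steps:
F(t, L) = -12 + L
g = 1173 (g = 69*(11 + 6) = 69*17 = 1173)
g - F(51, -47) = 1173 - (-12 - 47) = 1173 - 1*(-59) = 1173 + 59 = 1232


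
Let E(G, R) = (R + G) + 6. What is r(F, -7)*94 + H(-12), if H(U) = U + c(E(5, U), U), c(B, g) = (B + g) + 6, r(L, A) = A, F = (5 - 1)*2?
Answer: -677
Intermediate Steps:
F = 8 (F = 4*2 = 8)
E(G, R) = 6 + G + R (E(G, R) = (G + R) + 6 = 6 + G + R)
c(B, g) = 6 + B + g
H(U) = 17 + 3*U (H(U) = U + (6 + (6 + 5 + U) + U) = U + (6 + (11 + U) + U) = U + (17 + 2*U) = 17 + 3*U)
r(F, -7)*94 + H(-12) = -7*94 + (17 + 3*(-12)) = -658 + (17 - 36) = -658 - 19 = -677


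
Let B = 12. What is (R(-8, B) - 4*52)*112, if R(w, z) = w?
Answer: -24192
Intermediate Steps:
(R(-8, B) - 4*52)*112 = (-8 - 4*52)*112 = (-8 - 208)*112 = -216*112 = -24192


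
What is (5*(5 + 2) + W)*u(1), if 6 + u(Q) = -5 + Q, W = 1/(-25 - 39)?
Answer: -11195/32 ≈ -349.84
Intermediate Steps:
W = -1/64 (W = 1/(-64) = -1/64 ≈ -0.015625)
u(Q) = -11 + Q (u(Q) = -6 + (-5 + Q) = -11 + Q)
(5*(5 + 2) + W)*u(1) = (5*(5 + 2) - 1/64)*(-11 + 1) = (5*7 - 1/64)*(-10) = (35 - 1/64)*(-10) = (2239/64)*(-10) = -11195/32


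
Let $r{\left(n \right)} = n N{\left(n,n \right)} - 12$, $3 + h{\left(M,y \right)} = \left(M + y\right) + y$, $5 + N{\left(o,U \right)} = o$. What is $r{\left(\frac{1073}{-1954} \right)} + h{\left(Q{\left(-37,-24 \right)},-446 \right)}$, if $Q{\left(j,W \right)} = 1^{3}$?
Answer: $- \frac{3447578557}{3818116} \approx -902.95$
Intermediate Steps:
$N{\left(o,U \right)} = -5 + o$
$Q{\left(j,W \right)} = 1$
$h{\left(M,y \right)} = -3 + M + 2 y$ ($h{\left(M,y \right)} = -3 + \left(\left(M + y\right) + y\right) = -3 + \left(M + 2 y\right) = -3 + M + 2 y$)
$r{\left(n \right)} = -12 + n \left(-5 + n\right)$ ($r{\left(n \right)} = n \left(-5 + n\right) - 12 = -12 + n \left(-5 + n\right)$)
$r{\left(\frac{1073}{-1954} \right)} + h{\left(Q{\left(-37,-24 \right)},-446 \right)} = \left(-12 + \frac{1073}{-1954} \left(-5 + \frac{1073}{-1954}\right)\right) + \left(-3 + 1 + 2 \left(-446\right)\right) = \left(-12 + 1073 \left(- \frac{1}{1954}\right) \left(-5 + 1073 \left(- \frac{1}{1954}\right)\right)\right) - 894 = \left(-12 - \frac{1073 \left(-5 - \frac{1073}{1954}\right)}{1954}\right) - 894 = \left(-12 - - \frac{11634539}{3818116}\right) - 894 = \left(-12 + \frac{11634539}{3818116}\right) - 894 = - \frac{34182853}{3818116} - 894 = - \frac{3447578557}{3818116}$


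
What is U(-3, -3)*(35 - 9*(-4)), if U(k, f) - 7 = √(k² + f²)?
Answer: 497 + 213*√2 ≈ 798.23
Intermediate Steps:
U(k, f) = 7 + √(f² + k²) (U(k, f) = 7 + √(k² + f²) = 7 + √(f² + k²))
U(-3, -3)*(35 - 9*(-4)) = (7 + √((-3)² + (-3)²))*(35 - 9*(-4)) = (7 + √(9 + 9))*(35 + 36) = (7 + √18)*71 = (7 + 3*√2)*71 = 497 + 213*√2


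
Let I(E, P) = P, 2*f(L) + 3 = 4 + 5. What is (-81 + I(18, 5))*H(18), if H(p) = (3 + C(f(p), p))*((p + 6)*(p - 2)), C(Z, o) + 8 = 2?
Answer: 87552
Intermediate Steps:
f(L) = 3 (f(L) = -3/2 + (4 + 5)/2 = -3/2 + (1/2)*9 = -3/2 + 9/2 = 3)
C(Z, o) = -6 (C(Z, o) = -8 + 2 = -6)
H(p) = -3*(-2 + p)*(6 + p) (H(p) = (3 - 6)*((p + 6)*(p - 2)) = -3*(6 + p)*(-2 + p) = -3*(-2 + p)*(6 + p))
(-81 + I(18, 5))*H(18) = (-81 + 5)*(36 - 12*18 - 3*18**2) = -76*(36 - 216 - 3*324) = -76*(36 - 216 - 972) = -76*(-1152) = 87552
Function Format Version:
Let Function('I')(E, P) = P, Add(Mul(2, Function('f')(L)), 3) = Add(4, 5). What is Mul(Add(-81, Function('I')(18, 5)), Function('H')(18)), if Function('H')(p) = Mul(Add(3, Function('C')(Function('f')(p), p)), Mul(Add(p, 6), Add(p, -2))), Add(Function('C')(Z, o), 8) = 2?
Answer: 87552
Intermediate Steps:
Function('f')(L) = 3 (Function('f')(L) = Add(Rational(-3, 2), Mul(Rational(1, 2), Add(4, 5))) = Add(Rational(-3, 2), Mul(Rational(1, 2), 9)) = Add(Rational(-3, 2), Rational(9, 2)) = 3)
Function('C')(Z, o) = -6 (Function('C')(Z, o) = Add(-8, 2) = -6)
Function('H')(p) = Mul(-3, Add(-2, p), Add(6, p)) (Function('H')(p) = Mul(Add(3, -6), Mul(Add(p, 6), Add(p, -2))) = Mul(-3, Mul(Add(6, p), Add(-2, p))) = Mul(-3, Mul(Add(-2, p), Add(6, p))) = Mul(-3, Add(-2, p), Add(6, p)))
Mul(Add(-81, Function('I')(18, 5)), Function('H')(18)) = Mul(Add(-81, 5), Add(36, Mul(-12, 18), Mul(-3, Pow(18, 2)))) = Mul(-76, Add(36, -216, Mul(-3, 324))) = Mul(-76, Add(36, -216, -972)) = Mul(-76, -1152) = 87552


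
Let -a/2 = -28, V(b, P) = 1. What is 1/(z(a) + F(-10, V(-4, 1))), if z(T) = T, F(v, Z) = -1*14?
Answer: 1/42 ≈ 0.023810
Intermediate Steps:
F(v, Z) = -14
a = 56 (a = -2*(-28) = 56)
1/(z(a) + F(-10, V(-4, 1))) = 1/(56 - 14) = 1/42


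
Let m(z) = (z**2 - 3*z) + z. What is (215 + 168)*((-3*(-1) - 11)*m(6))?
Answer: -73536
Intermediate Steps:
m(z) = z**2 - 2*z
(215 + 168)*((-3*(-1) - 11)*m(6)) = (215 + 168)*((-3*(-1) - 11)*(6*(-2 + 6))) = 383*((3 - 11)*(6*4)) = 383*(-8*24) = 383*(-192) = -73536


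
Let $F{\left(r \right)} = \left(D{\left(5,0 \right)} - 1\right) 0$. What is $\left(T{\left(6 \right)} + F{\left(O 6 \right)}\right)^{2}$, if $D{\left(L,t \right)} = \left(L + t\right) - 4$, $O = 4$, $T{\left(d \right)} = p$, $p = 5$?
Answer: $25$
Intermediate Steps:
$T{\left(d \right)} = 5$
$D{\left(L,t \right)} = -4 + L + t$
$F{\left(r \right)} = 0$ ($F{\left(r \right)} = \left(\left(-4 + 5 + 0\right) - 1\right) 0 = \left(1 - 1\right) 0 = 0 \cdot 0 = 0$)
$\left(T{\left(6 \right)} + F{\left(O 6 \right)}\right)^{2} = \left(5 + 0\right)^{2} = 5^{2} = 25$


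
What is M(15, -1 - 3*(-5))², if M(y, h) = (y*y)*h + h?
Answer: 10010896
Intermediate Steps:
M(y, h) = h + h*y² (M(y, h) = y²*h + h = h*y² + h = h + h*y²)
M(15, -1 - 3*(-5))² = ((-1 - 3*(-5))*(1 + 15²))² = ((-1 + 15)*(1 + 225))² = (14*226)² = 3164² = 10010896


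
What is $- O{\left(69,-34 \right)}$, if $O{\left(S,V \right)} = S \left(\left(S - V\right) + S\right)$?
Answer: $-11868$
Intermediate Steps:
$O{\left(S,V \right)} = S \left(- V + 2 S\right)$
$- O{\left(69,-34 \right)} = - 69 \left(\left(-1\right) \left(-34\right) + 2 \cdot 69\right) = - 69 \left(34 + 138\right) = - 69 \cdot 172 = \left(-1\right) 11868 = -11868$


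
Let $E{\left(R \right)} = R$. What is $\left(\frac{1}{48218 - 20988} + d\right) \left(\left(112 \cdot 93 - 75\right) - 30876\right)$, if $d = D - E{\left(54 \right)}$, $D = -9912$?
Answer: $\frac{1114533753153}{5446} \approx 2.0465 \cdot 10^{8}$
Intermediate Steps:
$d = -9966$ ($d = -9912 - 54 = -9966$)
$\left(\frac{1}{48218 - 20988} + d\right) \left(\left(112 \cdot 93 - 75\right) - 30876\right) = \left(\frac{1}{48218 - 20988} - 9966\right) \left(\left(112 \cdot 93 - 75\right) - 30876\right) = \left(\frac{1}{27230} - 9966\right) \left(\left(10416 - 75\right) - 30876\right) = \left(\frac{1}{27230} - 9966\right) \left(10341 - 30876\right) = \left(- \frac{271374179}{27230}\right) \left(-20535\right) = \frac{1114533753153}{5446}$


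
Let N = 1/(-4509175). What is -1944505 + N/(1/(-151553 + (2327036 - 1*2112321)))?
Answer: -797101217867/409925 ≈ -1.9445e+6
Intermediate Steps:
N = -1/4509175 ≈ -2.2177e-7
-1944505 + N/(1/(-151553 + (2327036 - 1*2112321))) = -1944505 - (2175483/4509175 - 2112321/4509175) = -1944505 - 1/(4509175*(1/(-151553 + (2327036 - 2112321)))) = -1944505 - 1/(4509175*(1/(-151553 + 214715))) = -1944505 - 1/(4509175*(1/63162)) = -1944505 - 1/(4509175*1/63162) = -1944505 - 1/4509175*63162 = -1944505 - 5742/409925 = -797101217867/409925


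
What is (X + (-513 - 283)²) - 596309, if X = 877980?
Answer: 915287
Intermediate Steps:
(X + (-513 - 283)²) - 596309 = (877980 + (-513 - 283)²) - 596309 = (877980 + (-796)²) - 596309 = (877980 + 633616) - 596309 = 1511596 - 596309 = 915287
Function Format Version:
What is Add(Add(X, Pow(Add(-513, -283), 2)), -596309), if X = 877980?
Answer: 915287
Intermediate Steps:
Add(Add(X, Pow(Add(-513, -283), 2)), -596309) = Add(Add(877980, Pow(Add(-513, -283), 2)), -596309) = Add(Add(877980, Pow(-796, 2)), -596309) = Add(Add(877980, 633616), -596309) = Add(1511596, -596309) = 915287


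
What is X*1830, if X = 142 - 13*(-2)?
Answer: 307440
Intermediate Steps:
X = 168 (X = 142 + 26 = 168)
X*1830 = 168*1830 = 307440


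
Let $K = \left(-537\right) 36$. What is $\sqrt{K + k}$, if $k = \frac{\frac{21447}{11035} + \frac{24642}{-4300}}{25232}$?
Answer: $\frac{3 i \sqrt{76976689062617864334722}}{5986355080} \approx 139.04 i$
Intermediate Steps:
$k = - \frac{17970237}{119727101600}$ ($k = \left(21447 \cdot \frac{1}{11035} + 24642 \left(- \frac{1}{4300}\right)\right) \frac{1}{25232} = \left(\frac{21447}{11035} - \frac{12321}{2150}\right) \frac{1}{25232} = \left(- \frac{17970237}{4745050}\right) \frac{1}{25232} = - \frac{17970237}{119727101600} \approx -0.00015009$)
$K = -19332$
$\sqrt{K + k} = \sqrt{-19332 - \frac{17970237}{119727101600}} = \sqrt{- \frac{2314564346101437}{119727101600}} = \frac{3 i \sqrt{76976689062617864334722}}{5986355080}$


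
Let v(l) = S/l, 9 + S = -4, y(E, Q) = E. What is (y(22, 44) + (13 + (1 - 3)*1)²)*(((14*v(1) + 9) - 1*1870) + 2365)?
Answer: 46046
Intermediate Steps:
S = -13 (S = -9 - 4 = -13)
v(l) = -13/l
(y(22, 44) + (13 + (1 - 3)*1)²)*(((14*v(1) + 9) - 1*1870) + 2365) = (22 + (13 + (1 - 3)*1)²)*(((14*(-13/1) + 9) - 1*1870) + 2365) = (22 + (13 - 2*1)²)*(((14*(-13*1) + 9) - 1870) + 2365) = (22 + (13 - 2)²)*(((14*(-13) + 9) - 1870) + 2365) = (22 + 11²)*(((-182 + 9) - 1870) + 2365) = (22 + 121)*((-173 - 1870) + 2365) = 143*(-2043 + 2365) = 143*322 = 46046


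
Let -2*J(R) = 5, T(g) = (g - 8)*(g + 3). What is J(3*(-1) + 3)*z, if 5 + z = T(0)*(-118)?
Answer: -14135/2 ≈ -7067.5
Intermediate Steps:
T(g) = (-8 + g)*(3 + g)
J(R) = -5/2 (J(R) = -½*5 = -5/2)
z = 2827 (z = -5 + (-24 + 0² - 5*0)*(-118) = -5 + (-24 + 0 + 0)*(-118) = -5 - 24*(-118) = -5 + 2832 = 2827)
J(3*(-1) + 3)*z = -5/2*2827 = -14135/2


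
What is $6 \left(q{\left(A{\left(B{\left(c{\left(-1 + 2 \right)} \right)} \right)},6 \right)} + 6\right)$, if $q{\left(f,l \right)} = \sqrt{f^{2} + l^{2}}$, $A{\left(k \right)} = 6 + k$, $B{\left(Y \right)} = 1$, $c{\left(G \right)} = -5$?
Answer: $36 + 6 \sqrt{85} \approx 91.317$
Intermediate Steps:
$6 \left(q{\left(A{\left(B{\left(c{\left(-1 + 2 \right)} \right)} \right)},6 \right)} + 6\right) = 6 \left(\sqrt{\left(6 + 1\right)^{2} + 6^{2}} + 6\right) = 6 \left(\sqrt{7^{2} + 36} + 6\right) = 6 \left(\sqrt{49 + 36} + 6\right) = 6 \left(\sqrt{85} + 6\right) = 6 \left(6 + \sqrt{85}\right) = 36 + 6 \sqrt{85}$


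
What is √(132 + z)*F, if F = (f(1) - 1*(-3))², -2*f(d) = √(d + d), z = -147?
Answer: I*√15*(6 - √2)²/4 ≈ 20.362*I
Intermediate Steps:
f(d) = -√2*√d/2 (f(d) = -√(d + d)/2 = -√2*√d/2)
F = (3 - √2/2)² (F = (-√2*√1/2 - 1*(-3))² = (-½*√2*1 + 3)² = (-√2/2 + 3)² = (3 - √2/2)² ≈ 5.2574)
√(132 + z)*F = √(132 - 147)*((6 - √2)²/4) = √(-15)*((6 - √2)²/4) = (I*√15)*((6 - √2)²/4) = I*√15*(6 - √2)²/4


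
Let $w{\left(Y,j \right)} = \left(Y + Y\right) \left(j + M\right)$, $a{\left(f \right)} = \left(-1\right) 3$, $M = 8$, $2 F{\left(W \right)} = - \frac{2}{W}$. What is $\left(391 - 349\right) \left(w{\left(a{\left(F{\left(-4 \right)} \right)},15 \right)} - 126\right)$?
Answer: $-11088$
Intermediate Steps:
$F{\left(W \right)} = - \frac{1}{W}$ ($F{\left(W \right)} = \frac{\left(-2\right) \frac{1}{W}}{2} = - \frac{1}{W}$)
$a{\left(f \right)} = -3$
$w{\left(Y,j \right)} = 2 Y \left(8 + j\right)$ ($w{\left(Y,j \right)} = \left(Y + Y\right) \left(j + 8\right) = 2 Y \left(8 + j\right)$)
$\left(391 - 349\right) \left(w{\left(a{\left(F{\left(-4 \right)} \right)},15 \right)} - 126\right) = \left(391 - 349\right) \left(2 \left(-3\right) \left(8 + 15\right) - 126\right) = 42 \left(2 \left(-3\right) 23 - 126\right) = 42 \left(-138 - 126\right) = 42 \left(-264\right) = -11088$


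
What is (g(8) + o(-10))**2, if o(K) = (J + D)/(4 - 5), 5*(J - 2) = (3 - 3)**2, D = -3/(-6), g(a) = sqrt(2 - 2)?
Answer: 25/4 ≈ 6.2500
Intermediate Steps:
g(a) = 0 (g(a) = sqrt(0) = 0)
D = 1/2 (D = -3*(-1/6) = 1/2 ≈ 0.50000)
J = 2 (J = 2 + (3 - 3)**2/5 = 2 + (1/5)*0**2 = 2 + (1/5)*0 = 2 + 0 = 2)
o(K) = -5/2 (o(K) = (2 + 1/2)/(4 - 5) = (5/2)/(-1) = (5/2)*(-1) = -5/2)
(g(8) + o(-10))**2 = (0 - 5/2)**2 = (-5/2)**2 = 25/4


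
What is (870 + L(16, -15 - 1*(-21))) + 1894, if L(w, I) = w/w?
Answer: 2765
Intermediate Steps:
L(w, I) = 1
(870 + L(16, -15 - 1*(-21))) + 1894 = (870 + 1) + 1894 = 871 + 1894 = 2765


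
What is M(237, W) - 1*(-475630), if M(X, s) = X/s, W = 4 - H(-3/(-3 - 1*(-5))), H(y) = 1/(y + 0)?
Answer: 6659531/14 ≈ 4.7568e+5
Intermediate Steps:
H(y) = 1/y
W = 14/3 (W = 4 - 1/((-3/(-3 - 1*(-5)))) = 4 - 1/((-3/(-3 + 5))) = 4 - 1/((-3/2)) = 4 - 1/((-3*½)) = 4 - 1/(-3/2) = 4 - 1*(-⅔) = 4 + ⅔ = 14/3 ≈ 4.6667)
M(237, W) - 1*(-475630) = 237/(14/3) - 1*(-475630) = 237*(3/14) + 475630 = 711/14 + 475630 = 6659531/14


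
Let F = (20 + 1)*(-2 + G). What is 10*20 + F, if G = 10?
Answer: 368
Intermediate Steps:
F = 168 (F = (20 + 1)*(-2 + 10) = 21*8 = 168)
10*20 + F = 10*20 + 168 = 200 + 168 = 368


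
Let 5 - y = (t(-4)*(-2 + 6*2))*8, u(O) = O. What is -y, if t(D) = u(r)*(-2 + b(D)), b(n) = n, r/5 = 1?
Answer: -2405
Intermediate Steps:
r = 5 (r = 5*1 = 5)
t(D) = -10 + 5*D (t(D) = 5*(-2 + D) = -10 + 5*D)
y = 2405 (y = 5 - (-10 + 5*(-4))*(-2 + 6*2)*8 = 5 - (-10 - 20)*(-2 + 12)*8 = 5 - (-30*10)*8 = 5 - (-300)*8 = 5 - 1*(-2400) = 5 + 2400 = 2405)
-y = -1*2405 = -2405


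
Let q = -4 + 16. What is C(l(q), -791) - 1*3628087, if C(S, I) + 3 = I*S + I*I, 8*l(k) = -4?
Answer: -6004027/2 ≈ -3.0020e+6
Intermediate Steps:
q = 12
l(k) = -½ (l(k) = (⅛)*(-4) = -½)
C(S, I) = -3 + I² + I*S (C(S, I) = -3 + (I*S + I*I) = -3 + (I*S + I²) = -3 + (I² + I*S) = -3 + I² + I*S)
C(l(q), -791) - 1*3628087 = (-3 + (-791)² - 791*(-½)) - 1*3628087 = (-3 + 625681 + 791/2) - 3628087 = 1252147/2 - 3628087 = -6004027/2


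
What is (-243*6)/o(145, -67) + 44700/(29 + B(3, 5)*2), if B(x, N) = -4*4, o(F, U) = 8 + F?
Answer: -253462/17 ≈ -14910.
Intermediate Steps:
B(x, N) = -16
(-243*6)/o(145, -67) + 44700/(29 + B(3, 5)*2) = (-243*6)/(8 + 145) + 44700/(29 - 16*2) = -1458/153 + 44700/(29 - 32) = -1458*1/153 + 44700/(-3) = -162/17 + 44700*(-⅓) = -162/17 - 14900 = -253462/17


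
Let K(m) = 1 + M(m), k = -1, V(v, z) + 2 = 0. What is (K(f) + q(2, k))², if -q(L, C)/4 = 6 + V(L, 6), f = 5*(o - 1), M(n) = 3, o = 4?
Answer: 144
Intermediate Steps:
V(v, z) = -2 (V(v, z) = -2 + 0 = -2)
f = 15 (f = 5*(4 - 1) = 5*3 = 15)
q(L, C) = -16 (q(L, C) = -4*(6 - 2) = -4*4 = -16)
K(m) = 4 (K(m) = 1 + 3 = 4)
(K(f) + q(2, k))² = (4 - 16)² = (-12)² = 144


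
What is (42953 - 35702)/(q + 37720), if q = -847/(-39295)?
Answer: 284928045/1482208247 ≈ 0.19223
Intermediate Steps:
q = 847/39295 (q = -847*(-1/39295) = 847/39295 ≈ 0.021555)
(42953 - 35702)/(q + 37720) = (42953 - 35702)/(847/39295 + 37720) = 7251/(1482208247/39295) = 7251*(39295/1482208247) = 284928045/1482208247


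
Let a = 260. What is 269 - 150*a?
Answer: -38731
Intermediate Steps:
269 - 150*a = 269 - 150*260 = 269 - 39000 = -38731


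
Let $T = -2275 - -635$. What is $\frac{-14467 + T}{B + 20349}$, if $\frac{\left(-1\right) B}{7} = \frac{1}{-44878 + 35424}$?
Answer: $- \frac{21753654}{27482779} \approx -0.79154$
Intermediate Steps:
$T = -1640$ ($T = -2275 + 635 = -1640$)
$B = \frac{7}{9454}$ ($B = - \frac{7}{-44878 + 35424} = - \frac{7}{-9454} = \left(-7\right) \left(- \frac{1}{9454}\right) = \frac{7}{9454} \approx 0.00074043$)
$\frac{-14467 + T}{B + 20349} = \frac{-14467 - 1640}{\frac{7}{9454} + 20349} = - \frac{16107}{\frac{192379453}{9454}} = \left(-16107\right) \frac{9454}{192379453} = - \frac{21753654}{27482779}$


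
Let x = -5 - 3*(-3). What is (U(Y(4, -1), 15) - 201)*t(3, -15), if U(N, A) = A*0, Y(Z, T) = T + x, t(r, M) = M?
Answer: 3015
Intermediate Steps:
x = 4 (x = -5 + 9 = 4)
Y(Z, T) = 4 + T (Y(Z, T) = T + 4 = 4 + T)
U(N, A) = 0
(U(Y(4, -1), 15) - 201)*t(3, -15) = (0 - 201)*(-15) = -201*(-15) = 3015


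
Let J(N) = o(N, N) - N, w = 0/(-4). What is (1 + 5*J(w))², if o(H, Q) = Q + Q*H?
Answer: 1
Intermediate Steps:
w = 0 (w = 0*(-¼) = 0)
o(H, Q) = Q + H*Q
J(N) = -N + N*(1 + N) (J(N) = N*(1 + N) - N = -N + N*(1 + N))
(1 + 5*J(w))² = (1 + 5*0²)² = (1 + 5*0)² = (1 + 0)² = 1² = 1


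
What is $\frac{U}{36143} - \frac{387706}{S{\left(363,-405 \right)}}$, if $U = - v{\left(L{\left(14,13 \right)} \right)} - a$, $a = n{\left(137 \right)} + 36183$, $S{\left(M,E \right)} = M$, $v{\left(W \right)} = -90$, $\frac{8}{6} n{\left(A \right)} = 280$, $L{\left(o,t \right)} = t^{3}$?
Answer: $- \frac{1275094177}{1192719} \approx -1069.1$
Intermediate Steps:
$n{\left(A \right)} = 210$ ($n{\left(A \right)} = \frac{3}{4} \cdot 280 = 210$)
$a = 36393$ ($a = 210 + 36183 = 36393$)
$U = -36303$ ($U = \left(-1\right) \left(-90\right) - 36393 = 90 - 36393 = -36303$)
$\frac{U}{36143} - \frac{387706}{S{\left(363,-405 \right)}} = - \frac{36303}{36143} - \frac{387706}{363} = \left(-36303\right) \frac{1}{36143} - \frac{35246}{33} = - \frac{36303}{36143} - \frac{35246}{33} = - \frac{1275094177}{1192719}$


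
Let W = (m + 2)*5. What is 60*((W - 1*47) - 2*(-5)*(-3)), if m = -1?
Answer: -4320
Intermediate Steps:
W = 5 (W = (-1 + 2)*5 = 1*5 = 5)
60*((W - 1*47) - 2*(-5)*(-3)) = 60*((5 - 1*47) - 2*(-5)*(-3)) = 60*((5 - 47) + 10*(-3)) = 60*(-42 - 30) = 60*(-72) = -4320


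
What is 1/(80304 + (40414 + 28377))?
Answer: 1/149095 ≈ 6.7071e-6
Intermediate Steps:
1/(80304 + (40414 + 28377)) = 1/(80304 + 68791) = 1/149095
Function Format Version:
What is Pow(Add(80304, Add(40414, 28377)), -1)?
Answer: Rational(1, 149095) ≈ 6.7071e-6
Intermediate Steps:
Pow(Add(80304, Add(40414, 28377)), -1) = Pow(Add(80304, 68791), -1) = Pow(149095, -1) = Rational(1, 149095)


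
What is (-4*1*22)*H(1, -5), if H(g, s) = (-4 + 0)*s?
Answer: -1760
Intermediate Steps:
H(g, s) = -4*s
(-4*1*22)*H(1, -5) = (-4*1*22)*(-4*(-5)) = -4*22*20 = -88*20 = -1760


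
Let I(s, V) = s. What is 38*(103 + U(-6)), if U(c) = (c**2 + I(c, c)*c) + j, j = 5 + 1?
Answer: 6878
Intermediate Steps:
j = 6
U(c) = 6 + 2*c**2 (U(c) = (c**2 + c*c) + 6 = (c**2 + c**2) + 6 = 2*c**2 + 6 = 6 + 2*c**2)
38*(103 + U(-6)) = 38*(103 + (6 + 2*(-6)**2)) = 38*(103 + (6 + 2*36)) = 38*(103 + (6 + 72)) = 38*(103 + 78) = 38*181 = 6878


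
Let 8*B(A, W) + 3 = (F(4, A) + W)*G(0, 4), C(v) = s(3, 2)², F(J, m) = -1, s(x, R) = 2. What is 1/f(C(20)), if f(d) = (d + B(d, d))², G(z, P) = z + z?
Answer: 64/841 ≈ 0.076100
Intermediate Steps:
G(z, P) = 2*z
C(v) = 4 (C(v) = 2² = 4)
B(A, W) = -3/8 (B(A, W) = -3/8 + ((-1 + W)*(2*0))/8 = -3/8 + ((-1 + W)*0)/8 = -3/8 + (⅛)*0 = -3/8 + 0 = -3/8)
f(d) = (-3/8 + d)² (f(d) = (d - 3/8)² = (-3/8 + d)²)
1/f(C(20)) = 1/((-3 + 8*4)²/64) = 1/((-3 + 32)²/64) = 1/((1/64)*29²) = 1/((1/64)*841) = 1/(841/64) = 64/841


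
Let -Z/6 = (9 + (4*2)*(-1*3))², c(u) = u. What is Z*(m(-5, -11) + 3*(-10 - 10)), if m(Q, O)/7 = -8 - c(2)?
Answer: 175500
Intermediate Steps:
m(Q, O) = -70 (m(Q, O) = 7*(-8 - 1*2) = 7*(-8 - 2) = 7*(-10) = -70)
Z = -1350 (Z = -6*(9 + (4*2)*(-1*3))² = -6*(9 + 8*(-3))² = -6*(9 - 24)² = -6*(-15)² = -6*225 = -1350)
Z*(m(-5, -11) + 3*(-10 - 10)) = -1350*(-70 + 3*(-10 - 10)) = -1350*(-70 + 3*(-20)) = -1350*(-70 - 60) = -1350*(-130) = 175500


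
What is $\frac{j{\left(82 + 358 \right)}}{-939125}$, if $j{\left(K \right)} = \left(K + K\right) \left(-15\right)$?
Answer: $\frac{48}{3415} \approx 0.014056$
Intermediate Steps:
$j{\left(K \right)} = - 30 K$ ($j{\left(K \right)} = 2 K \left(-15\right) = - 30 K$)
$\frac{j{\left(82 + 358 \right)}}{-939125} = \frac{\left(-30\right) \left(82 + 358\right)}{-939125} = \left(-30\right) 440 \left(- \frac{1}{939125}\right) = \left(-13200\right) \left(- \frac{1}{939125}\right) = \frac{48}{3415}$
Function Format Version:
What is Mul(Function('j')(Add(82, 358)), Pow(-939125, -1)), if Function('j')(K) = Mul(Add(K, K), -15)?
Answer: Rational(48, 3415) ≈ 0.014056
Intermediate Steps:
Function('j')(K) = Mul(-30, K) (Function('j')(K) = Mul(Mul(2, K), -15) = Mul(-30, K))
Mul(Function('j')(Add(82, 358)), Pow(-939125, -1)) = Mul(Mul(-30, Add(82, 358)), Pow(-939125, -1)) = Mul(Mul(-30, 440), Rational(-1, 939125)) = Mul(-13200, Rational(-1, 939125)) = Rational(48, 3415)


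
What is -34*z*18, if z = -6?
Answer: 3672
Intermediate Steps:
-34*z*18 = -34*(-6)*18 = 204*18 = 3672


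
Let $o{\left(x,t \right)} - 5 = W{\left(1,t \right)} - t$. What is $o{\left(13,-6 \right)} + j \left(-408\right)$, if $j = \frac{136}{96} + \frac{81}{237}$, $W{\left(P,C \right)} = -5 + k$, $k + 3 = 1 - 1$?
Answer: $- \frac{56441}{79} \approx -714.44$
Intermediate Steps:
$k = -3$ ($k = -3 + \left(1 - 1\right) = -3 + 0 = -3$)
$W{\left(P,C \right)} = -8$ ($W{\left(P,C \right)} = -5 - 3 = -8$)
$j = \frac{1667}{948}$ ($j = 136 \cdot \frac{1}{96} + 81 \cdot \frac{1}{237} = \frac{17}{12} + \frac{27}{79} = \frac{1667}{948} \approx 1.7584$)
$o{\left(x,t \right)} = -3 - t$ ($o{\left(x,t \right)} = 5 - \left(8 + t\right) = -3 - t$)
$o{\left(13,-6 \right)} + j \left(-408\right) = \left(-3 - -6\right) + \frac{1667}{948} \left(-408\right) = \left(-3 + 6\right) - \frac{56678}{79} = 3 - \frac{56678}{79} = - \frac{56441}{79}$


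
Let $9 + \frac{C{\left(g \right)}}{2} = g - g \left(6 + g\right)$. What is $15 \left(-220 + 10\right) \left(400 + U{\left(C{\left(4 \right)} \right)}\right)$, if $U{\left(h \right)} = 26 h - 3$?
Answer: $6120450$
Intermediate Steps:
$C{\left(g \right)} = -18 + 2 g - 2 g \left(6 + g\right)$ ($C{\left(g \right)} = -18 + 2 \left(g - g \left(6 + g\right)\right) = -18 - \left(- 2 g + 2 g \left(6 + g\right)\right) = -18 + 2 g - 2 g \left(6 + g\right)$)
$U{\left(h \right)} = -3 + 26 h$
$15 \left(-220 + 10\right) \left(400 + U{\left(C{\left(4 \right)} \right)}\right) = 15 \left(-220 + 10\right) \left(400 + \left(-3 + 26 \left(-18 - 40 - 2 \cdot 4^{2}\right)\right)\right) = 15 \left(- 210 \left(400 + \left(-3 + 26 \left(-18 - 40 - 32\right)\right)\right)\right) = 15 \left(- 210 \left(400 + \left(-3 + 26 \left(-90\right)\right)\right)\right) = 15 \left(- 210 \left(400 - 2343\right)\right) = 15 \left(\left(-210\right) \left(-1943\right)\right) = 15 \cdot 408030 = 6120450$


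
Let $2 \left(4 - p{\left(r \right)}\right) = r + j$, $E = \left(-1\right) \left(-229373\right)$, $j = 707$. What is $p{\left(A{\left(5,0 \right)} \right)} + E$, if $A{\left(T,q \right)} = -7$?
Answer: $229027$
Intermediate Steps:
$E = 229373$
$p{\left(r \right)} = - \frac{699}{2} - \frac{r}{2}$ ($p{\left(r \right)} = 4 - \frac{r + 707}{2} = 4 - \frac{707 + r}{2} = 4 - \left(\frac{707}{2} + \frac{r}{2}\right) = - \frac{699}{2} - \frac{r}{2}$)
$p{\left(A{\left(5,0 \right)} \right)} + E = \left(- \frac{699}{2} - - \frac{7}{2}\right) + 229373 = \left(- \frac{699}{2} + \frac{7}{2}\right) + 229373 = -346 + 229373 = 229027$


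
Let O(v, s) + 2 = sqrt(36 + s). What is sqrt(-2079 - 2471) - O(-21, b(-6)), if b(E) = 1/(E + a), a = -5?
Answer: 2 - sqrt(4345)/11 + 5*I*sqrt(182) ≈ -3.9924 + 67.454*I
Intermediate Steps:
b(E) = 1/(-5 + E) (b(E) = 1/(E - 5) = 1/(-5 + E))
O(v, s) = -2 + sqrt(36 + s)
sqrt(-2079 - 2471) - O(-21, b(-6)) = sqrt(-2079 - 2471) - (-2 + sqrt(36 + 1/(-5 - 6))) = sqrt(-4550) - (-2 + sqrt(36 + 1/(-11))) = 5*I*sqrt(182) - (-2 + sqrt(36 - 1/11)) = 5*I*sqrt(182) - (-2 + sqrt(395/11)) = 5*I*sqrt(182) - (-2 + sqrt(4345)/11) = 5*I*sqrt(182) + (2 - sqrt(4345)/11) = 2 - sqrt(4345)/11 + 5*I*sqrt(182)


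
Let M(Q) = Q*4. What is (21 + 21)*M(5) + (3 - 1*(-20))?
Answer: 863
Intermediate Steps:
M(Q) = 4*Q
(21 + 21)*M(5) + (3 - 1*(-20)) = (21 + 21)*(4*5) + (3 - 1*(-20)) = 42*20 + (3 + 20) = 840 + 23 = 863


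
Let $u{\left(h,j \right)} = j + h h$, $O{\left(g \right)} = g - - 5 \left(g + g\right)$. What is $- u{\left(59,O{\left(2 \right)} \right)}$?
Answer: $-3503$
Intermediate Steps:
$O{\left(g \right)} = 11 g$ ($O{\left(g \right)} = g - - 5 \cdot 2 g = g - - 10 g = g + 10 g = 11 g$)
$u{\left(h,j \right)} = j + h^{2}$
$- u{\left(59,O{\left(2 \right)} \right)} = - (11 \cdot 2 + 59^{2}) = - (22 + 3481) = \left(-1\right) 3503 = -3503$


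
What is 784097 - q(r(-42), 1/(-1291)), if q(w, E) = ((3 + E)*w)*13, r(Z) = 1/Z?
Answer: 21257678935/27111 ≈ 7.8410e+5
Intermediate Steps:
q(w, E) = 13*w*(3 + E) (q(w, E) = (w*(3 + E))*13 = 13*w*(3 + E))
784097 - q(r(-42), 1/(-1291)) = 784097 - 13*(3 + 1/(-1291))/(-42) = 784097 - 13*(-1)*(3 - 1/1291)/42 = 784097 - 13*(-1)*3872/(42*1291) = 784097 - 1*(-25168/27111) = 784097 + 25168/27111 = 21257678935/27111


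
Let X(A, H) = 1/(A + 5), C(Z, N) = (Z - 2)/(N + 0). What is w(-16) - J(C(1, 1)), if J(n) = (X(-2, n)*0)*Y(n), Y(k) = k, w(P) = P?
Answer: -16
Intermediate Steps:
C(Z, N) = (-2 + Z)/N
X(A, H) = 1/(5 + A)
J(n) = 0 (J(n) = (0/(5 - 2))*n = (0/3)*n = ((1/3)*0)*n = 0*n = 0)
w(-16) - J(C(1, 1)) = -16 - 1*0 = -16 + 0 = -16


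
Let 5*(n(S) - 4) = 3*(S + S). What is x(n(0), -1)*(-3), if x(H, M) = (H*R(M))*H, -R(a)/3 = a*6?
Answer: -864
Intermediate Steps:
R(a) = -18*a (R(a) = -3*a*6 = -18*a)
n(S) = 4 + 6*S/5 (n(S) = 4 + (3*(S + S))/5 = 4 + (3*(2*S))/5 = 4 + (6*S)/5 = 4 + 6*S/5)
x(H, M) = -18*M*H² (x(H, M) = (H*(-18*M))*H = (-18*H*M)*H = -18*M*H²)
x(n(0), -1)*(-3) = -18*(-1)*(4 + (6/5)*0)²*(-3) = -18*(-1)*(4 + 0)²*(-3) = -18*(-1)*4²*(-3) = -18*(-1)*16*(-3) = 288*(-3) = -864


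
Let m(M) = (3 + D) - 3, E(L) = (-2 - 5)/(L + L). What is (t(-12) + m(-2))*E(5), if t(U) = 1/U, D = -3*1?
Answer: 259/120 ≈ 2.1583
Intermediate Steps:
E(L) = -7/(2*L) (E(L) = -7*1/(2*L) = -7/(2*L))
D = -3
m(M) = -3 (m(M) = (3 - 3) - 3 = 0 - 3 = -3)
(t(-12) + m(-2))*E(5) = (1/(-12) - 3)*(-7/2/5) = (-1/12 - 3)*(-7/2*⅕) = -37/12*(-7/10) = 259/120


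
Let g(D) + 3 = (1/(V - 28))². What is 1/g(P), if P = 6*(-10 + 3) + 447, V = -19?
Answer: -2209/6626 ≈ -0.33338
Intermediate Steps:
P = 405 (P = 6*(-7) + 447 = -42 + 447 = 405)
g(D) = -6626/2209 (g(D) = -3 + (1/(-19 - 28))² = -3 + (1/(-47))² = -3 + (-1/47)² = -3 + 1/2209 = -6626/2209)
1/g(P) = 1/(-6626/2209) = -2209/6626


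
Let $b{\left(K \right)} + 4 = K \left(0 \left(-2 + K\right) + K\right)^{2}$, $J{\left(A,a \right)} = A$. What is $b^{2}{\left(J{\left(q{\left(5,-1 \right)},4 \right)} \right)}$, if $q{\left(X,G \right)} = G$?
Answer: $25$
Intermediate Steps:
$b{\left(K \right)} = -4 + K^{3}$ ($b{\left(K \right)} = -4 + K \left(0 \left(-2 + K\right) + K\right)^{2} = -4 + K \left(0 + K\right)^{2} = -4 + K K^{2} = -4 + K^{3}$)
$b^{2}{\left(J{\left(q{\left(5,-1 \right)},4 \right)} \right)} = \left(-4 + \left(-1\right)^{3}\right)^{2} = \left(-4 - 1\right)^{2} = \left(-5\right)^{2} = 25$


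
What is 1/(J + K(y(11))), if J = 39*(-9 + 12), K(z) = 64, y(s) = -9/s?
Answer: 1/181 ≈ 0.0055249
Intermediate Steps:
J = 117 (J = 39*3 = 117)
1/(J + K(y(11))) = 1/(117 + 64) = 1/181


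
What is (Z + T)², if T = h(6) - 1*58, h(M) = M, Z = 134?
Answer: 6724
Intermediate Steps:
T = -52 (T = 6 - 1*58 = 6 - 58 = -52)
(Z + T)² = (134 - 52)² = 82² = 6724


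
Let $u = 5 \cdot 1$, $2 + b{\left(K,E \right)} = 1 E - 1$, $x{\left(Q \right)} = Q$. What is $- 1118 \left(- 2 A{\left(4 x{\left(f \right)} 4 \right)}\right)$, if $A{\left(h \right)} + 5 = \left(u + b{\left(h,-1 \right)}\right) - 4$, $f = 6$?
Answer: $-17888$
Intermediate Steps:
$b{\left(K,E \right)} = -3 + E$ ($b{\left(K,E \right)} = -2 + \left(1 E - 1\right) = -2 + \left(E - 1\right) = -2 + \left(-1 + E\right) = -3 + E$)
$u = 5$
$A{\left(h \right)} = -8$ ($A{\left(h \right)} = -5 + \left(\left(5 - 4\right) - 4\right) = -5 + \left(1 - 4\right) = -5 - 3 = -8$)
$- 1118 \left(- 2 A{\left(4 x{\left(f \right)} 4 \right)}\right) = - 1118 \left(\left(-2\right) \left(-8\right)\right) = \left(-1118\right) 16 = -17888$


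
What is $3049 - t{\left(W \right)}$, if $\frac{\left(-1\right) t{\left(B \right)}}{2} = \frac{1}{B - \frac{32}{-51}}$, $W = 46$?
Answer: $\frac{3625312}{1189} \approx 3049.0$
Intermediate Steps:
$t{\left(B \right)} = - \frac{2}{\frac{32}{51} + B}$ ($t{\left(B \right)} = - \frac{2}{B - \frac{32}{-51}} = - \frac{2}{B - - \frac{32}{51}} = - \frac{2}{B + \frac{32}{51}} = - \frac{2}{\frac{32}{51} + B}$)
$3049 - t{\left(W \right)} = 3049 - - \frac{102}{32 + 51 \cdot 46} = 3049 - - \frac{102}{32 + 2346} = 3049 - - \frac{102}{2378} = 3049 - \left(-102\right) \frac{1}{2378} = 3049 - - \frac{51}{1189} = 3049 + \frac{51}{1189} = \frac{3625312}{1189}$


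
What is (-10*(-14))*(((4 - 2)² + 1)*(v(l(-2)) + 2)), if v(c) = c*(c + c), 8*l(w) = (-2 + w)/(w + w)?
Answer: 11375/8 ≈ 1421.9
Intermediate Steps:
l(w) = (-2 + w)/(16*w) (l(w) = ((-2 + w)/(w + w))/8 = ((-2 + w)/((2*w)))/8 = ((-2 + w)*(1/(2*w)))/8 = ((-2 + w)/(2*w))/8 = (-2 + w)/(16*w))
v(c) = 2*c² (v(c) = c*(2*c) = 2*c²)
(-10*(-14))*(((4 - 2)² + 1)*(v(l(-2)) + 2)) = (-10*(-14))*(((4 - 2)² + 1)*(2*((1/16)*(-2 - 2)/(-2))² + 2)) = 140*((2² + 1)*(2*((1/16)*(-½)*(-4))² + 2)) = 140*((4 + 1)*(2*(⅛)² + 2)) = 140*(5*(2*(1/64) + 2)) = 140*(5*(1/32 + 2)) = 140*(5*(65/32)) = 140*(325/32) = 11375/8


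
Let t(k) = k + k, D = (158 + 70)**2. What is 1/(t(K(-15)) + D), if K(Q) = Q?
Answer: 1/51954 ≈ 1.9248e-5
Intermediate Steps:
D = 51984 (D = 228**2 = 51984)
t(k) = 2*k
1/(t(K(-15)) + D) = 1/(2*(-15) + 51984) = 1/(-30 + 51984) = 1/51954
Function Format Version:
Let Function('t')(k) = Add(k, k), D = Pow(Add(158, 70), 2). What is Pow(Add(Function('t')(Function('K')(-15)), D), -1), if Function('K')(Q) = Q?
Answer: Rational(1, 51954) ≈ 1.9248e-5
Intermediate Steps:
D = 51984 (D = Pow(228, 2) = 51984)
Function('t')(k) = Mul(2, k)
Pow(Add(Function('t')(Function('K')(-15)), D), -1) = Pow(Add(Mul(2, -15), 51984), -1) = Pow(Add(-30, 51984), -1) = Pow(51954, -1) = Rational(1, 51954)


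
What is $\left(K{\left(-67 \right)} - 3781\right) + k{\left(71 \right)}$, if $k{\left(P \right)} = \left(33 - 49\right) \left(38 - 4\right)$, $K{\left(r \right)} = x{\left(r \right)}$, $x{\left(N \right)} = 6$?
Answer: $-4319$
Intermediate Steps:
$K{\left(r \right)} = 6$
$k{\left(P \right)} = -544$ ($k{\left(P \right)} = \left(-16\right) 34 = -544$)
$\left(K{\left(-67 \right)} - 3781\right) + k{\left(71 \right)} = \left(6 - 3781\right) - 544 = -3775 - 544 = -4319$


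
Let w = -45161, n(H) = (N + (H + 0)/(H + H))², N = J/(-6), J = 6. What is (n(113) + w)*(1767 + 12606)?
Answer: -2596381839/4 ≈ -6.4910e+8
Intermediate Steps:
N = -1 (N = 6/(-6) = 6*(-⅙) = -1)
n(H) = ¼ (n(H) = (-1 + (H + 0)/(H + H))² = (-1 + H/((2*H)))² = (-1 + H*(1/(2*H)))² = (-1 + ½)² = (-½)² = ¼)
(n(113) + w)*(1767 + 12606) = (¼ - 45161)*(1767 + 12606) = -180643/4*14373 = -2596381839/4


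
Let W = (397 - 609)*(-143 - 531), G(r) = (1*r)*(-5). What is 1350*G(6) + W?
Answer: 102388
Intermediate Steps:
G(r) = -5*r (G(r) = r*(-5) = -5*r)
W = 142888 (W = -212*(-674) = 142888)
1350*G(6) + W = 1350*(-5*6) + 142888 = 1350*(-30) + 142888 = -40500 + 142888 = 102388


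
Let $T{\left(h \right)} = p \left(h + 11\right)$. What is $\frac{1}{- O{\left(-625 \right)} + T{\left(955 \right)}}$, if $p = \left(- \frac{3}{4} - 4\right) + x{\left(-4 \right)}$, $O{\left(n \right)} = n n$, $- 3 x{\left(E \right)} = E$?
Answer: $- \frac{2}{787851} \approx -2.5386 \cdot 10^{-6}$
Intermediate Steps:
$x{\left(E \right)} = - \frac{E}{3}$
$O{\left(n \right)} = n^{2}$
$p = - \frac{41}{12}$ ($p = \left(- \frac{3}{4} - 4\right) - - \frac{4}{3} = \left(\left(-3\right) \frac{1}{4} - 4\right) + \frac{4}{3} = \left(- \frac{3}{4} - 4\right) + \frac{4}{3} = - \frac{19}{4} + \frac{4}{3} = - \frac{41}{12} \approx -3.4167$)
$T{\left(h \right)} = - \frac{451}{12} - \frac{41 h}{12}$ ($T{\left(h \right)} = - \frac{41 \left(h + 11\right)}{12} = - \frac{41 \left(11 + h\right)}{12} = - \frac{451}{12} - \frac{41 h}{12}$)
$\frac{1}{- O{\left(-625 \right)} + T{\left(955 \right)}} = \frac{1}{- \left(-625\right)^{2} - \frac{6601}{2}} = \frac{1}{\left(-1\right) 390625 - \frac{6601}{2}} = \frac{1}{-390625 - \frac{6601}{2}} = \frac{1}{- \frac{787851}{2}} = - \frac{2}{787851}$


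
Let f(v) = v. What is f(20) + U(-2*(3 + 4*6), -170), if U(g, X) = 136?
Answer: 156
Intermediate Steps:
f(20) + U(-2*(3 + 4*6), -170) = 20 + 136 = 156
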